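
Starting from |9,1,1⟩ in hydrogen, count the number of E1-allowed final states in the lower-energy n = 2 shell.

1

E1 requires Δl = ±1, so l_f ∈ {0, 2}; with 0 ≤ l_f ≤ n_f−1 = 1, the allowed l_f values are {0}.
For l_f = 0: m_f ∈ {m_i−1, m_i, m_i+1} ∩ [−0, 0] = {0} → 1 state.
Total: 1.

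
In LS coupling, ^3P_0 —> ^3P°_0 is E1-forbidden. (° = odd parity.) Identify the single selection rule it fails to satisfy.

Reading off the term symbols: S 1→1, L 1→1, J 0→0, parity even→odd.
ΔS = 0: S: 1 → 1 — ok.
Parity must change: even → odd — ok.
ΔL = 0, ±1 (not L=0↔0): L: 1 → 1, ΔL = +0 — ok.
ΔJ = 0, ±1 (not J=0↔0): J: 0 → 0, ΔJ = +0 — fails.

the J=0 ↔ J=0 exclusion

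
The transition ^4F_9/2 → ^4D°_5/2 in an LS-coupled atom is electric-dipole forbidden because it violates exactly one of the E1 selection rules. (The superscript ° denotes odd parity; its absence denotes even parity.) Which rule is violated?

Parity must change: even → odd — ✓.
ΔS = 0: S: 3/2 → 3/2 — ✓.
ΔL = 0, ±1 (not L=0↔0): L: 3 → 2, ΔL = -1 — ✓.
ΔJ = 0, ±1 (not J=0↔0): J: 9/2 → 5/2, ΔJ = -2 — ✗.

the ΔJ = 0, ±1 rule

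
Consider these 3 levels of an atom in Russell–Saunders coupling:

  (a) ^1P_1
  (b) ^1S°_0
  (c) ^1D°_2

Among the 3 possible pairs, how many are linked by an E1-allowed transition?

(a)–(b): allowed.
(a)–(c): allowed.
(b)–(c): forbidden (parity, ΔL, ΔJ).
Allowed pairs: 2 of 3.

2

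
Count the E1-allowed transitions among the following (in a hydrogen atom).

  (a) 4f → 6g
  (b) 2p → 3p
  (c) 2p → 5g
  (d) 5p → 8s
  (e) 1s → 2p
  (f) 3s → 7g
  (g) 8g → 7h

(a) allowed
(b) forbidden — Δl = +0 (E1 requires Δl = ±1)
(c) forbidden — Δl = +3 (E1 requires Δl = ±1)
(d) allowed
(e) allowed
(f) forbidden — Δl = +4 (E1 requires Δl = ±1)
(g) allowed
Total allowed: 4 of 7.

4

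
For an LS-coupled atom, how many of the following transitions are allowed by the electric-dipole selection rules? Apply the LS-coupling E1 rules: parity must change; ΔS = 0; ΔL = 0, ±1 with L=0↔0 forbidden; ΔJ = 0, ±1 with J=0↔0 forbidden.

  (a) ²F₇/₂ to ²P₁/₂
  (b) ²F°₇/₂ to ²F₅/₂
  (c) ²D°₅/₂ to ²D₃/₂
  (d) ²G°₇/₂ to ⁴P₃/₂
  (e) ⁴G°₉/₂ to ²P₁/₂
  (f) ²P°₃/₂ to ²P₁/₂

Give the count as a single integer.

3

(a) forbidden (parity, ΔL, ΔJ fail)
(b) allowed
(c) allowed
(d) forbidden (ΔS, ΔL, ΔJ fail)
(e) forbidden (ΔS, ΔL, ΔJ fail)
(f) allowed
Total allowed: 3 of 6.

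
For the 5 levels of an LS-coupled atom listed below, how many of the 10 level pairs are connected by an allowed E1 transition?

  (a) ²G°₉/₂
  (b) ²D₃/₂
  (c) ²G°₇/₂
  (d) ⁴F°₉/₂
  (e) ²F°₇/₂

0

(a)–(b): forbidden (ΔL, ΔJ).
(a)–(c): forbidden (parity).
(a)–(d): forbidden (parity, ΔS).
(a)–(e): forbidden (parity).
(b)–(c): forbidden (ΔL, ΔJ).
(b)–(d): forbidden (ΔS, ΔJ).
(b)–(e): forbidden (ΔJ).
(c)–(d): forbidden (parity, ΔS).
(c)–(e): forbidden (parity).
(d)–(e): forbidden (parity, ΔS).
Allowed pairs: 0 of 10.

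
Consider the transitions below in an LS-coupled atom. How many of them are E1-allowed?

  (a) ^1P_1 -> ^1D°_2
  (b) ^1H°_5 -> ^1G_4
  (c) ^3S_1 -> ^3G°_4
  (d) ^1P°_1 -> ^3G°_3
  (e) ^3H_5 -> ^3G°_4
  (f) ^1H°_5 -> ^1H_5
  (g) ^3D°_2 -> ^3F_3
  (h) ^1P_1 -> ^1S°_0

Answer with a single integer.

6

(a) allowed
(b) allowed
(c) forbidden (ΔL, ΔJ fail)
(d) forbidden (parity, ΔS, ΔL, ΔJ fail)
(e) allowed
(f) allowed
(g) allowed
(h) allowed
Total allowed: 6 of 8.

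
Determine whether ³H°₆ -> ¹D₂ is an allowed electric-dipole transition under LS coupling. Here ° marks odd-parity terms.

forbidden

Parity must change: odd → even — passes.
ΔS = 0: S: 1 → 0 — fails.
ΔL = 0, ±1 (not L=0↔0): L: 5 → 2, ΔL = -3 — fails.
ΔJ = 0, ±1 (not J=0↔0): J: 6 → 2, ΔJ = -4 — fails.
Rule(s) violated: ΔS, ΔL, ΔJ.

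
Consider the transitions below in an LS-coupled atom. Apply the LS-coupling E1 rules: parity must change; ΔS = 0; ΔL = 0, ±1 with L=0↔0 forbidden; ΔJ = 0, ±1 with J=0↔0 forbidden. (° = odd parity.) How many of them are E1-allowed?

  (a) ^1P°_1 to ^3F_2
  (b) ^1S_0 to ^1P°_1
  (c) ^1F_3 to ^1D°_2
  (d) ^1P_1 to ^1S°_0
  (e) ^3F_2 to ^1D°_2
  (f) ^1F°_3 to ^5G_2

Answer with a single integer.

(a) forbidden (ΔS, ΔL fail)
(b) allowed
(c) allowed
(d) allowed
(e) forbidden (ΔS fails)
(f) forbidden (ΔS fails)
Total allowed: 3 of 6.

3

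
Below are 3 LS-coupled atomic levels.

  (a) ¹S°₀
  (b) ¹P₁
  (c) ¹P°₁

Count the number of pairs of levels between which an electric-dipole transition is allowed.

2

(a)–(b): allowed.
(a)–(c): forbidden (parity).
(b)–(c): allowed.
Allowed pairs: 2 of 3.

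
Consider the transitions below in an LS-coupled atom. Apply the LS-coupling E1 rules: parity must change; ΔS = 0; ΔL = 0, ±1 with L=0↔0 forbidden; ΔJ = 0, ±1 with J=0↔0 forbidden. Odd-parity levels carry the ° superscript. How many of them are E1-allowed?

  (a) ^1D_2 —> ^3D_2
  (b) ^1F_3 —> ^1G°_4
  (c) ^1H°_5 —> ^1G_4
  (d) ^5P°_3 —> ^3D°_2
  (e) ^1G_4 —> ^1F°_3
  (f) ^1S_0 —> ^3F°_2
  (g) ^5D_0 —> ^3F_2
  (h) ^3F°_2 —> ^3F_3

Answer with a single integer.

(a) forbidden (parity, ΔS fail)
(b) allowed
(c) allowed
(d) forbidden (parity, ΔS fail)
(e) allowed
(f) forbidden (ΔS, ΔL, ΔJ fail)
(g) forbidden (parity, ΔS, ΔJ fail)
(h) allowed
Total allowed: 4 of 8.

4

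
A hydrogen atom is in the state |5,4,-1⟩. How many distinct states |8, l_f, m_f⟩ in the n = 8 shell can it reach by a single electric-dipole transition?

E1 requires Δl = ±1, so l_f ∈ {3, 5}; with 0 ≤ l_f ≤ n_f−1 = 7, the allowed l_f values are {3, 5}.
For l_f = 3: m_f ∈ {m_i−1, m_i, m_i+1} ∩ [−3, 3] = {-2, -1, 0} → 3 states.
For l_f = 5: m_f ∈ {m_i−1, m_i, m_i+1} ∩ [−5, 5] = {-2, -1, 0} → 3 states.
Total: 6.

6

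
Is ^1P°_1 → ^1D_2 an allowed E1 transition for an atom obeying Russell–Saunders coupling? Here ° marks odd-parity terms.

allowed

Initial level: S=0, L=1, J=1, parity odd. Final level: S=0, L=2, J=2, parity even.
Parity must change: odd → even — satisfied.
ΔS = 0: S: 0 → 0 — satisfied.
ΔL = 0, ±1 (not L=0↔0): L: 1 → 2, ΔL = +1 — satisfied.
ΔJ = 0, ±1 (not J=0↔0): J: 1 → 2, ΔJ = +1 — satisfied.
All four E1 rules are satisfied.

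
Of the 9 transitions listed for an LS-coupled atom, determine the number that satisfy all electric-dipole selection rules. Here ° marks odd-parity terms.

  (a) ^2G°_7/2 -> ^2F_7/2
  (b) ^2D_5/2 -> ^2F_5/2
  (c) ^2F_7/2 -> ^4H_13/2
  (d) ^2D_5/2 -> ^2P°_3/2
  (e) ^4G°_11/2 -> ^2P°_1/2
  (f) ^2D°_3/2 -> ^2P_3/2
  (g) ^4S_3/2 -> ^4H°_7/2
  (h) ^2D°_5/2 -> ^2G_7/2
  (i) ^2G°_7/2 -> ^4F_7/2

3

(a) allowed
(b) forbidden (parity fails)
(c) forbidden (parity, ΔS, ΔL, ΔJ fail)
(d) allowed
(e) forbidden (parity, ΔS, ΔL, ΔJ fail)
(f) allowed
(g) forbidden (ΔL, ΔJ fail)
(h) forbidden (ΔL fails)
(i) forbidden (ΔS fails)
Total allowed: 3 of 9.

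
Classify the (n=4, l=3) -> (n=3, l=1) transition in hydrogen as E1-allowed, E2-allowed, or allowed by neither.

Δl = 1 − 3 = -2; l_i + l_f = 4.
E1 (Δl = ±1): not satisfied.
E2 (Δl = 0,±2, l_i+l_f ≥ 2): satisfied.

E2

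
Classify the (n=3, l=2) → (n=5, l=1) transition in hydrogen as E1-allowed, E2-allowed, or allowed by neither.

E1

Δl = 1 − 2 = -1; l_i + l_f = 3.
E1 (Δl = ±1): satisfied.
E2 (Δl = 0,±2, l_i+l_f ≥ 2): not satisfied.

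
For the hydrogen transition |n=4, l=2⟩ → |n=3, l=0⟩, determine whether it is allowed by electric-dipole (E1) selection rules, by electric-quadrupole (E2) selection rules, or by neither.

E2

Δl = 0 − 2 = -2; l_i + l_f = 2.
E1 (Δl = ±1): not satisfied.
E2 (Δl = 0,±2, l_i+l_f ≥ 2): satisfied.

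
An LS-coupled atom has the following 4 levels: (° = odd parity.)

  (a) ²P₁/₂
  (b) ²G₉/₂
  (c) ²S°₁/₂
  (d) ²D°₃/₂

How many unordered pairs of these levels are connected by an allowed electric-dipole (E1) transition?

(a)–(b): forbidden (parity, ΔL, ΔJ).
(a)–(c): allowed.
(a)–(d): allowed.
(b)–(c): forbidden (ΔL, ΔJ).
(b)–(d): forbidden (ΔL, ΔJ).
(c)–(d): forbidden (parity, ΔL).
Allowed pairs: 2 of 6.

2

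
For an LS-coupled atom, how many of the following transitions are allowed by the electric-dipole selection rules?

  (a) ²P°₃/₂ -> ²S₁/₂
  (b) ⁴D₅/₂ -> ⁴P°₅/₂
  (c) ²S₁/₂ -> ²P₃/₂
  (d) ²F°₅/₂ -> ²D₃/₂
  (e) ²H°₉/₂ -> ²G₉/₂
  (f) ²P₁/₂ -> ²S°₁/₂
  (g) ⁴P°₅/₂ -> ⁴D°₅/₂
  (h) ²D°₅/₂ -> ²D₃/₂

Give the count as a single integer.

(a) allowed
(b) allowed
(c) forbidden (parity fails)
(d) allowed
(e) allowed
(f) allowed
(g) forbidden (parity fails)
(h) allowed
Total allowed: 6 of 8.

6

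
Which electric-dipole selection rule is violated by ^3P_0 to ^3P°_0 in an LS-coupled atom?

the J=0 ↔ J=0 exclusion

Reading off the term symbols: S 1→1, L 1→1, J 0→0, parity even→odd.
Parity must change: even → odd — ✓.
ΔL = 0, ±1 (not L=0↔0): L: 1 → 1, ΔL = +0 — ✓.
ΔS = 0: S: 1 → 1 — ✓.
ΔJ = 0, ±1 (not J=0↔0): J: 0 → 0, ΔJ = +0 — ✗.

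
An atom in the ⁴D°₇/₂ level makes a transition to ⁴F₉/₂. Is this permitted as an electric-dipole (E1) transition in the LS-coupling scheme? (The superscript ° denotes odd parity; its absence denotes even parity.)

Parity must change: odd → even — ✓.
ΔS = 0: S: 3/2 → 3/2 — ✓.
ΔL = 0, ±1 (not L=0↔0): L: 2 → 3, ΔL = +1 — ✓.
ΔJ = 0, ±1 (not J=0↔0): J: 7/2 → 9/2, ΔJ = +1 — ✓.
All four E1 rules are satisfied.

allowed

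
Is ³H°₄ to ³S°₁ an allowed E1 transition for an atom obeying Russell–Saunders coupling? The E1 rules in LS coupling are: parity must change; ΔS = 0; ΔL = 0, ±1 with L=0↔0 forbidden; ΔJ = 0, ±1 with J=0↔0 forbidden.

forbidden

ΔS = 0: S: 1 → 1 — ok.
ΔJ = 0, ±1 (not J=0↔0): J: 4 → 1, ΔJ = -3 — fails.
ΔL = 0, ±1 (not L=0↔0): L: 5 → 0, ΔL = -5 — fails.
Parity must change: odd → odd — fails.
Rule(s) violated: parity, ΔL, ΔJ.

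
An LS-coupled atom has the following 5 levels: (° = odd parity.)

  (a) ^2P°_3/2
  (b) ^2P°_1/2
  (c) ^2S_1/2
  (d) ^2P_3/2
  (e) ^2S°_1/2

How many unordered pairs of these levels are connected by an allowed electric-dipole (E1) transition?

(a)–(b): forbidden (parity).
(a)–(c): allowed.
(a)–(d): allowed.
(a)–(e): forbidden (parity).
(b)–(c): allowed.
(b)–(d): allowed.
(b)–(e): forbidden (parity).
(c)–(d): forbidden (parity).
(c)–(e): forbidden (ΔL).
(d)–(e): allowed.
Allowed pairs: 5 of 10.

5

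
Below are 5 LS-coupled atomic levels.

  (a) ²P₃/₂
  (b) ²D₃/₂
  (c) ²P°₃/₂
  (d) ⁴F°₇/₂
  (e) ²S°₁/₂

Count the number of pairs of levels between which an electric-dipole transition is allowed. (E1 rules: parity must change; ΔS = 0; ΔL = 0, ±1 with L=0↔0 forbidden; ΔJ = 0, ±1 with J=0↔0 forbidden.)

3

(a)–(b): forbidden (parity).
(a)–(c): allowed.
(a)–(d): forbidden (ΔS, ΔL, ΔJ).
(a)–(e): allowed.
(b)–(c): allowed.
(b)–(d): forbidden (ΔS, ΔJ).
(b)–(e): forbidden (ΔL).
(c)–(d): forbidden (parity, ΔS, ΔL, ΔJ).
(c)–(e): forbidden (parity).
(d)–(e): forbidden (parity, ΔS, ΔL, ΔJ).
Allowed pairs: 3 of 10.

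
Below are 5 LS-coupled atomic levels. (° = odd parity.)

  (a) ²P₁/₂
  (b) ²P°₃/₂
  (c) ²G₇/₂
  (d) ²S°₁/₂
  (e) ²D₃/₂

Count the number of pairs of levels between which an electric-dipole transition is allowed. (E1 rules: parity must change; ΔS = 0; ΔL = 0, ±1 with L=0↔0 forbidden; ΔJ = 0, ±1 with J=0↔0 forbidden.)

(a)–(b): allowed.
(a)–(c): forbidden (parity, ΔL, ΔJ).
(a)–(d): allowed.
(a)–(e): forbidden (parity).
(b)–(c): forbidden (ΔL, ΔJ).
(b)–(d): forbidden (parity).
(b)–(e): allowed.
(c)–(d): forbidden (ΔL, ΔJ).
(c)–(e): forbidden (parity, ΔL, ΔJ).
(d)–(e): forbidden (ΔL).
Allowed pairs: 3 of 10.

3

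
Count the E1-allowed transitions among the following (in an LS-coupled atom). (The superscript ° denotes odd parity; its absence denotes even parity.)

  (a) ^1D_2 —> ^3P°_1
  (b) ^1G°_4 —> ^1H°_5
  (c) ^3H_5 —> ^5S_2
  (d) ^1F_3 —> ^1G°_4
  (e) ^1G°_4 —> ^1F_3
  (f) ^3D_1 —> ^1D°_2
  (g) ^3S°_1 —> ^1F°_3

2

(a) forbidden (ΔS fails)
(b) forbidden (parity fails)
(c) forbidden (parity, ΔS, ΔL, ΔJ fail)
(d) allowed
(e) allowed
(f) forbidden (ΔS fails)
(g) forbidden (parity, ΔS, ΔL, ΔJ fail)
Total allowed: 2 of 7.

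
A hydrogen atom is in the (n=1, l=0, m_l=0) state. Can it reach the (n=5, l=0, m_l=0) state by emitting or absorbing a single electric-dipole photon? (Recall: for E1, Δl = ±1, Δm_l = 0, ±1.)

Initial l = 0, final l = 0, so Δl = +0. E1 requires Δl = ±1: fails.
m_l: 0 → 0 (Δm_l = +0). |Δm_l| ≤ 1 passes.
The transition is electric-dipole forbidden.

forbidden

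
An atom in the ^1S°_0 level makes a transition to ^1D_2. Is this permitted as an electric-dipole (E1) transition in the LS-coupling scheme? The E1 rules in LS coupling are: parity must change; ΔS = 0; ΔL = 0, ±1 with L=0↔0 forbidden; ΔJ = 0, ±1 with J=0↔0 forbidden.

ΔJ = 0, ±1 (not J=0↔0): J: 0 → 2, ΔJ = +2 — violated.
ΔS = 0: S: 0 → 0 — satisfied.
Parity must change: odd → even — satisfied.
ΔL = 0, ±1 (not L=0↔0): L: 0 → 2, ΔL = +2 — violated.
Rule(s) violated: ΔL, ΔJ.

forbidden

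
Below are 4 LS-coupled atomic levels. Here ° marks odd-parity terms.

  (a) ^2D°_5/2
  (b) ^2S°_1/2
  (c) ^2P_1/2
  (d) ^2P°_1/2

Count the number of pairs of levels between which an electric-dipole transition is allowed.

2

(a)–(b): forbidden (parity, ΔL, ΔJ).
(a)–(c): forbidden (ΔJ).
(a)–(d): forbidden (parity, ΔJ).
(b)–(c): allowed.
(b)–(d): forbidden (parity).
(c)–(d): allowed.
Allowed pairs: 2 of 6.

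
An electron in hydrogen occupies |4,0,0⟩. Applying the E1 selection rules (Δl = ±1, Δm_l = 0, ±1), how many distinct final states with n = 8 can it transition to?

3

E1 requires Δl = ±1, so l_f ∈ {-1, 1}; with 0 ≤ l_f ≤ n_f−1 = 7, the allowed l_f values are {1}.
For l_f = 1: m_f ∈ {m_i−1, m_i, m_i+1} ∩ [−1, 1] = {-1, 0, 1} → 3 states.
Total: 3.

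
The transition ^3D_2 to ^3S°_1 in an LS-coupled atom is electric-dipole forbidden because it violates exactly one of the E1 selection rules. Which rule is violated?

the ΔL = 0, ±1 rule

Reading off the term symbols: S 1→1, L 2→0, J 2→1, parity even→odd.
Parity must change: even → odd — satisfied.
ΔJ = 0, ±1 (not J=0↔0): J: 2 → 1, ΔJ = -1 — satisfied.
ΔL = 0, ±1 (not L=0↔0): L: 2 → 0, ΔL = -2 — violated.
ΔS = 0: S: 1 → 1 — satisfied.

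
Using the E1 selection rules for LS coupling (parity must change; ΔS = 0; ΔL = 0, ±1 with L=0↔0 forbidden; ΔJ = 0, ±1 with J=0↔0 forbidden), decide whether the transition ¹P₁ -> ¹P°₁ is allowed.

Initial level: S=0, L=1, J=1, parity even. Final level: S=0, L=1, J=1, parity odd.
Parity must change: even → odd — passes.
ΔS = 0: S: 0 → 0 — passes.
ΔL = 0, ±1 (not L=0↔0): L: 1 → 1, ΔL = +0 — passes.
ΔJ = 0, ±1 (not J=0↔0): J: 1 → 1, ΔJ = +0 — passes.
All four E1 rules are satisfied.

allowed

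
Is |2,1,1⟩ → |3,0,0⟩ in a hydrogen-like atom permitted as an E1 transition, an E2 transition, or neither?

Δl = 0 − 1 = -1; l_i + l_f = 1.
Δm_l = -1.
E1 (Δl = ±1, |Δm_l| ≤ 1): satisfied.
E2 (Δl = 0,±2, l_i+l_f ≥ 2, |Δm_l| ≤ 2): not satisfied.

E1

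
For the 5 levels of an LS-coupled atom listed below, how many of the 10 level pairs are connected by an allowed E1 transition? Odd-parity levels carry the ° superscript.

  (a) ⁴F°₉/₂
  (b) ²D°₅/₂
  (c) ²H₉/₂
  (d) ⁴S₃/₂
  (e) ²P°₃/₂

(a)–(b): forbidden (parity, ΔS, ΔJ).
(a)–(c): forbidden (ΔS, ΔL).
(a)–(d): forbidden (ΔL, ΔJ).
(a)–(e): forbidden (parity, ΔS, ΔL, ΔJ).
(b)–(c): forbidden (ΔL, ΔJ).
(b)–(d): forbidden (ΔS, ΔL).
(b)–(e): forbidden (parity).
(c)–(d): forbidden (parity, ΔS, ΔL, ΔJ).
(c)–(e): forbidden (ΔL, ΔJ).
(d)–(e): forbidden (ΔS).
Allowed pairs: 0 of 10.

0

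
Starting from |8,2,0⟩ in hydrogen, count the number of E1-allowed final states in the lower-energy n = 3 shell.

3

E1 requires Δl = ±1, so l_f ∈ {1, 3}; with 0 ≤ l_f ≤ n_f−1 = 2, the allowed l_f values are {1}.
For l_f = 1: m_f ∈ {m_i−1, m_i, m_i+1} ∩ [−1, 1] = {-1, 0, 1} → 3 states.
Total: 3.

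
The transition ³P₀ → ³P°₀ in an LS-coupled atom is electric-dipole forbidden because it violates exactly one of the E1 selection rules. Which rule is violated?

the J=0 ↔ J=0 exclusion

Reading off the term symbols: S 1→1, L 1→1, J 0→0, parity even→odd.
Parity must change: even → odd — ok.
ΔS = 0: S: 1 → 1 — ok.
ΔL = 0, ±1 (not L=0↔0): L: 1 → 1, ΔL = +0 — ok.
ΔJ = 0, ±1 (not J=0↔0): J: 0 → 0, ΔJ = +0 — fails.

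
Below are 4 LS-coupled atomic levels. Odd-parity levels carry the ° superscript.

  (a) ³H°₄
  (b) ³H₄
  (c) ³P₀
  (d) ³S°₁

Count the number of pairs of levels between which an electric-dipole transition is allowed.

2

(a)–(b): allowed.
(a)–(c): forbidden (ΔL, ΔJ).
(a)–(d): forbidden (parity, ΔL, ΔJ).
(b)–(c): forbidden (parity, ΔL, ΔJ).
(b)–(d): forbidden (ΔL, ΔJ).
(c)–(d): allowed.
Allowed pairs: 2 of 6.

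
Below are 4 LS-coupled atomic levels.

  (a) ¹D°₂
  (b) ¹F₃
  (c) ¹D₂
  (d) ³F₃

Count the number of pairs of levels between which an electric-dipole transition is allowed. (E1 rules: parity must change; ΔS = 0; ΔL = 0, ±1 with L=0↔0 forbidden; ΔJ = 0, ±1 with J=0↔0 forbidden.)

(a)–(b): allowed.
(a)–(c): allowed.
(a)–(d): forbidden (ΔS).
(b)–(c): forbidden (parity).
(b)–(d): forbidden (parity, ΔS).
(c)–(d): forbidden (parity, ΔS).
Allowed pairs: 2 of 6.

2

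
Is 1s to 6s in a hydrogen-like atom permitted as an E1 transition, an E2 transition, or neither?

Δl = 0 − 0 = +0; l_i + l_f = 0.
E1 (Δl = ±1): not satisfied.
E2 (Δl = 0,±2, l_i+l_f ≥ 2): not satisfied.

neither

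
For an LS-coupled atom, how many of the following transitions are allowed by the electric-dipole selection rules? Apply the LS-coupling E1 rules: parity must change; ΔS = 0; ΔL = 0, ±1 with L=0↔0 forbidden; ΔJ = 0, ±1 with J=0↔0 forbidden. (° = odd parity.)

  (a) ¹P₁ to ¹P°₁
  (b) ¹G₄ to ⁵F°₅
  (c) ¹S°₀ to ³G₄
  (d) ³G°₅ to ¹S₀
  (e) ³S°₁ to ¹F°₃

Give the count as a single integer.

1

(a) allowed
(b) forbidden (ΔS fails)
(c) forbidden (ΔS, ΔL, ΔJ fail)
(d) forbidden (ΔS, ΔL, ΔJ fail)
(e) forbidden (parity, ΔS, ΔL, ΔJ fail)
Total allowed: 1 of 5.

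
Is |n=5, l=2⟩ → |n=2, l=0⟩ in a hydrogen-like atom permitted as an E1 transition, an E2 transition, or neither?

Δl = 0 − 2 = -2; l_i + l_f = 2.
E1 (Δl = ±1): not satisfied.
E2 (Δl = 0,±2, l_i+l_f ≥ 2): satisfied.

E2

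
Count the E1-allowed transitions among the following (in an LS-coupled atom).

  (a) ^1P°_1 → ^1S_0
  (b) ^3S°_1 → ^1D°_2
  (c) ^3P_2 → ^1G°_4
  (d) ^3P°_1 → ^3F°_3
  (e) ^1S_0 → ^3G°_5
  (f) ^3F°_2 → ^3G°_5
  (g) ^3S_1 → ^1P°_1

1

(a) allowed
(b) forbidden (parity, ΔS, ΔL fail)
(c) forbidden (ΔS, ΔL, ΔJ fail)
(d) forbidden (parity, ΔL, ΔJ fail)
(e) forbidden (ΔS, ΔL, ΔJ fail)
(f) forbidden (parity, ΔJ fail)
(g) forbidden (ΔS fails)
Total allowed: 1 of 7.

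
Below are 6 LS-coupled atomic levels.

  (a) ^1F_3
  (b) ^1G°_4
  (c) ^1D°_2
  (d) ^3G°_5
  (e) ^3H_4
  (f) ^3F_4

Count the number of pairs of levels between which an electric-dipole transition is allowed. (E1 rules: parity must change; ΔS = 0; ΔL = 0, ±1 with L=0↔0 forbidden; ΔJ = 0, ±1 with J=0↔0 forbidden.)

(a)–(b): allowed.
(a)–(c): allowed.
(a)–(d): forbidden (ΔS, ΔJ).
(a)–(e): forbidden (parity, ΔS, ΔL).
(a)–(f): forbidden (parity, ΔS).
(b)–(c): forbidden (parity, ΔL, ΔJ).
(b)–(d): forbidden (parity, ΔS).
(b)–(e): forbidden (ΔS).
(b)–(f): forbidden (ΔS).
(c)–(d): forbidden (parity, ΔS, ΔL, ΔJ).
(c)–(e): forbidden (ΔS, ΔL, ΔJ).
(c)–(f): forbidden (ΔS, ΔJ).
(d)–(e): allowed.
(d)–(f): allowed.
(e)–(f): forbidden (parity, ΔL).
Allowed pairs: 4 of 15.

4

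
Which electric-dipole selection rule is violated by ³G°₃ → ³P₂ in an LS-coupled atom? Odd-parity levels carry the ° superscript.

Initial level: S=1, L=4, J=3, parity odd. Final level: S=1, L=1, J=2, parity even.
ΔS = 0: S: 1 → 1 — ok.
ΔJ = 0, ±1 (not J=0↔0): J: 3 → 2, ΔJ = -1 — ok.
Parity must change: odd → even — ok.
ΔL = 0, ±1 (not L=0↔0): L: 4 → 1, ΔL = -3 — fails.

the ΔL = 0, ±1 rule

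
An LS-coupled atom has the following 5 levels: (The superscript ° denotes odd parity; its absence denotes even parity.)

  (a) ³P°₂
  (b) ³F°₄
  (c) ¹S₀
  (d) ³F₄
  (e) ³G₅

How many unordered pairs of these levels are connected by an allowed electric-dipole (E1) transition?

(a)–(b): forbidden (parity, ΔL, ΔJ).
(a)–(c): forbidden (ΔS, ΔJ).
(a)–(d): forbidden (ΔL, ΔJ).
(a)–(e): forbidden (ΔL, ΔJ).
(b)–(c): forbidden (ΔS, ΔL, ΔJ).
(b)–(d): allowed.
(b)–(e): allowed.
(c)–(d): forbidden (parity, ΔS, ΔL, ΔJ).
(c)–(e): forbidden (parity, ΔS, ΔL, ΔJ).
(d)–(e): forbidden (parity).
Allowed pairs: 2 of 10.

2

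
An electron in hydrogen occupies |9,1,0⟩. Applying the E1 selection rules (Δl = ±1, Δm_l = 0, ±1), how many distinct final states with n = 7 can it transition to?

4

E1 requires Δl = ±1, so l_f ∈ {0, 2}; with 0 ≤ l_f ≤ n_f−1 = 6, the allowed l_f values are {0, 2}.
For l_f = 0: m_f ∈ {m_i−1, m_i, m_i+1} ∩ [−0, 0] = {0} → 1 state.
For l_f = 2: m_f ∈ {m_i−1, m_i, m_i+1} ∩ [−2, 2] = {-1, 0, 1} → 3 states.
Total: 4.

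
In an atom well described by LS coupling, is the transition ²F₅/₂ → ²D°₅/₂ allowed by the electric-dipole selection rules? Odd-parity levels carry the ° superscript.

allowed

Parity must change: even → odd — satisfied.
ΔS = 0: S: 1/2 → 1/2 — satisfied.
ΔL = 0, ±1 (not L=0↔0): L: 3 → 2, ΔL = -1 — satisfied.
ΔJ = 0, ±1 (not J=0↔0): J: 5/2 → 5/2, ΔJ = +0 — satisfied.
All four E1 rules are satisfied.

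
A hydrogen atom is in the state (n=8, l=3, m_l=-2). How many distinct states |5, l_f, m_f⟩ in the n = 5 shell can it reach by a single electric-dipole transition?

E1 requires Δl = ±1, so l_f ∈ {2, 4}; with 0 ≤ l_f ≤ n_f−1 = 4, the allowed l_f values are {2, 4}.
For l_f = 2: m_f ∈ {m_i−1, m_i, m_i+1} ∩ [−2, 2] = {-2, -1} → 2 states.
For l_f = 4: m_f ∈ {m_i−1, m_i, m_i+1} ∩ [−4, 4] = {-3, -2, -1} → 3 states.
Total: 5.

5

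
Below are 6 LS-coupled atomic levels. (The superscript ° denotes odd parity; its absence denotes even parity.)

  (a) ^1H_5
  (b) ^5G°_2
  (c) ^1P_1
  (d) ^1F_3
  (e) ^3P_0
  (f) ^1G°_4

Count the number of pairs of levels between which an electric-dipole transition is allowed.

2

(a)–(b): forbidden (ΔS, ΔJ).
(a)–(c): forbidden (parity, ΔL, ΔJ).
(a)–(d): forbidden (parity, ΔL, ΔJ).
(a)–(e): forbidden (parity, ΔS, ΔL, ΔJ).
(a)–(f): allowed.
(b)–(c): forbidden (ΔS, ΔL).
(b)–(d): forbidden (ΔS).
(b)–(e): forbidden (ΔS, ΔL, ΔJ).
(b)–(f): forbidden (parity, ΔS, ΔJ).
(c)–(d): forbidden (parity, ΔL, ΔJ).
(c)–(e): forbidden (parity, ΔS).
(c)–(f): forbidden (ΔL, ΔJ).
(d)–(e): forbidden (parity, ΔS, ΔL, ΔJ).
(d)–(f): allowed.
(e)–(f): forbidden (ΔS, ΔL, ΔJ).
Allowed pairs: 2 of 15.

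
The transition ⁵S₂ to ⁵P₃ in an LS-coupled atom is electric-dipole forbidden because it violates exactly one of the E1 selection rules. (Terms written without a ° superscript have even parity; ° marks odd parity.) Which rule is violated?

Reading off the term symbols: S 2→2, L 0→1, J 2→3, parity even→even.
Parity must change: even → even — ✗.
ΔS = 0: S: 2 → 2 — ✓.
ΔL = 0, ±1 (not L=0↔0): L: 0 → 1, ΔL = +1 — ✓.
ΔJ = 0, ±1 (not J=0↔0): J: 2 → 3, ΔJ = +1 — ✓.

parity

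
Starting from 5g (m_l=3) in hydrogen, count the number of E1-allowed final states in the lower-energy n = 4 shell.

2

E1 requires Δl = ±1, so l_f ∈ {3, 5}; with 0 ≤ l_f ≤ n_f−1 = 3, the allowed l_f values are {3}.
For l_f = 3: m_f ∈ {m_i−1, m_i, m_i+1} ∩ [−3, 3] = {2, 3} → 2 states.
Total: 2.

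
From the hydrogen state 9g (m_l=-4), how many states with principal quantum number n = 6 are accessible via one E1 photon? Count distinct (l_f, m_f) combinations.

4

E1 requires Δl = ±1, so l_f ∈ {3, 5}; with 0 ≤ l_f ≤ n_f−1 = 5, the allowed l_f values are {3, 5}.
For l_f = 3: m_f ∈ {m_i−1, m_i, m_i+1} ∩ [−3, 3] = {-3} → 1 state.
For l_f = 5: m_f ∈ {m_i−1, m_i, m_i+1} ∩ [−5, 5] = {-5, -4, -3} → 3 states.
Total: 4.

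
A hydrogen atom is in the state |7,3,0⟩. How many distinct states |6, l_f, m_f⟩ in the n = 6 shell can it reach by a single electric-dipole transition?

E1 requires Δl = ±1, so l_f ∈ {2, 4}; with 0 ≤ l_f ≤ n_f−1 = 5, the allowed l_f values are {2, 4}.
For l_f = 2: m_f ∈ {m_i−1, m_i, m_i+1} ∩ [−2, 2] = {-1, 0, 1} → 3 states.
For l_f = 4: m_f ∈ {m_i−1, m_i, m_i+1} ∩ [−4, 4] = {-1, 0, 1} → 3 states.
Total: 6.

6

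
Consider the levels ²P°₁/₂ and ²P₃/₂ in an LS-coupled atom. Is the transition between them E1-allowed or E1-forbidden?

allowed

Initial level: S=1/2, L=1, J=1/2, parity odd. Final level: S=1/2, L=1, J=3/2, parity even.
ΔS = 0: S: 1/2 → 1/2 — satisfied.
Parity must change: odd → even — satisfied.
ΔL = 0, ±1 (not L=0↔0): L: 1 → 1, ΔL = +0 — satisfied.
ΔJ = 0, ±1 (not J=0↔0): J: 1/2 → 3/2, ΔJ = +1 — satisfied.
All four E1 rules are satisfied.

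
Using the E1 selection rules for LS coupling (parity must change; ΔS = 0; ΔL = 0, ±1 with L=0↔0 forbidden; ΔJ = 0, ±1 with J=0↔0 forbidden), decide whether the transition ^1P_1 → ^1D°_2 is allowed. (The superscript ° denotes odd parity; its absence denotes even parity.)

allowed

Parity must change: even → odd — ✓.
ΔJ = 0, ±1 (not J=0↔0): J: 1 → 2, ΔJ = +1 — ✓.
ΔL = 0, ±1 (not L=0↔0): L: 1 → 2, ΔL = +1 — ✓.
ΔS = 0: S: 0 → 0 — ✓.
All four E1 rules are satisfied.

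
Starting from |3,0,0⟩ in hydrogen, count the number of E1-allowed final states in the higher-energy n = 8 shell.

3

E1 requires Δl = ±1, so l_f ∈ {-1, 1}; with 0 ≤ l_f ≤ n_f−1 = 7, the allowed l_f values are {1}.
For l_f = 1: m_f ∈ {m_i−1, m_i, m_i+1} ∩ [−1, 1] = {-1, 0, 1} → 3 states.
Total: 3.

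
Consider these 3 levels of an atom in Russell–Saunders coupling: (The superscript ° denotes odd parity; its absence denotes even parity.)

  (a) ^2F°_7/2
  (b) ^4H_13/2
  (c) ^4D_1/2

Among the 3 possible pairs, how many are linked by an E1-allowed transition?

(a)–(b): forbidden (ΔS, ΔL, ΔJ).
(a)–(c): forbidden (ΔS, ΔJ).
(b)–(c): forbidden (parity, ΔL, ΔJ).
Allowed pairs: 0 of 3.

0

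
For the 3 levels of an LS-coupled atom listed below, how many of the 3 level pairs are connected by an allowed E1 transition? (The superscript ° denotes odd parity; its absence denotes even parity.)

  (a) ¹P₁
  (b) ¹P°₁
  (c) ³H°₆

(a)–(b): allowed.
(a)–(c): forbidden (ΔS, ΔL, ΔJ).
(b)–(c): forbidden (parity, ΔS, ΔL, ΔJ).
Allowed pairs: 1 of 3.

1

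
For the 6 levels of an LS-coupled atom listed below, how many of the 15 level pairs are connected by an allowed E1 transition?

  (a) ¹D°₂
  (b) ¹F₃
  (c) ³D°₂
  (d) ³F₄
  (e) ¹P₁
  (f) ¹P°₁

3

(a)–(b): allowed.
(a)–(c): forbidden (parity, ΔS).
(a)–(d): forbidden (ΔS, ΔJ).
(a)–(e): allowed.
(a)–(f): forbidden (parity).
(b)–(c): forbidden (ΔS).
(b)–(d): forbidden (parity, ΔS).
(b)–(e): forbidden (parity, ΔL, ΔJ).
(b)–(f): forbidden (ΔL, ΔJ).
(c)–(d): forbidden (ΔJ).
(c)–(e): forbidden (ΔS).
(c)–(f): forbidden (parity, ΔS).
(d)–(e): forbidden (parity, ΔS, ΔL, ΔJ).
(d)–(f): forbidden (ΔS, ΔL, ΔJ).
(e)–(f): allowed.
Allowed pairs: 3 of 15.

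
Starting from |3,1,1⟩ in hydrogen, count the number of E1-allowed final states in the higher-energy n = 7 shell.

E1 requires Δl = ±1, so l_f ∈ {0, 2}; with 0 ≤ l_f ≤ n_f−1 = 6, the allowed l_f values are {0, 2}.
For l_f = 0: m_f ∈ {m_i−1, m_i, m_i+1} ∩ [−0, 0] = {0} → 1 state.
For l_f = 2: m_f ∈ {m_i−1, m_i, m_i+1} ∩ [−2, 2] = {0, 1, 2} → 3 states.
Total: 4.

4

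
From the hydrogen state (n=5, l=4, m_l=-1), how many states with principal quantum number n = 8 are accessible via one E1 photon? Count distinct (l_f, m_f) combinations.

6

E1 requires Δl = ±1, so l_f ∈ {3, 5}; with 0 ≤ l_f ≤ n_f−1 = 7, the allowed l_f values are {3, 5}.
For l_f = 3: m_f ∈ {m_i−1, m_i, m_i+1} ∩ [−3, 3] = {-2, -1, 0} → 3 states.
For l_f = 5: m_f ∈ {m_i−1, m_i, m_i+1} ∩ [−5, 5] = {-2, -1, 0} → 3 states.
Total: 6.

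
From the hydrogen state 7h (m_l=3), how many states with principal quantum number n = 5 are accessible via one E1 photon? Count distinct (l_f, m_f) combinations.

3

E1 requires Δl = ±1, so l_f ∈ {4, 6}; with 0 ≤ l_f ≤ n_f−1 = 4, the allowed l_f values are {4}.
For l_f = 4: m_f ∈ {m_i−1, m_i, m_i+1} ∩ [−4, 4] = {2, 3, 4} → 3 states.
Total: 3.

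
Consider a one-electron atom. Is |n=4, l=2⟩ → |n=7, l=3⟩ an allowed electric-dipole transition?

allowed

Initial l = 2, final l = 3, so Δl = +1. E1 requires Δl = ±1: ok.
All E1 selection rules are satisfied.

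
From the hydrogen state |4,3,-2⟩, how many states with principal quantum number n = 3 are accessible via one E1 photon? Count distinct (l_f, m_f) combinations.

2

E1 requires Δl = ±1, so l_f ∈ {2, 4}; with 0 ≤ l_f ≤ n_f−1 = 2, the allowed l_f values are {2}.
For l_f = 2: m_f ∈ {m_i−1, m_i, m_i+1} ∩ [−2, 2] = {-2, -1} → 2 states.
Total: 2.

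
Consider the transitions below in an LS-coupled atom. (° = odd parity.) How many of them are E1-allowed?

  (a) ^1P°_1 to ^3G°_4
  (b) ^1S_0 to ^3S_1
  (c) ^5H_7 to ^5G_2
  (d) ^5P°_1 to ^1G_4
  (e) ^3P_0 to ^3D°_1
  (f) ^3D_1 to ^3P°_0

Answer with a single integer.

(a) forbidden (parity, ΔS, ΔL, ΔJ fail)
(b) forbidden (parity, ΔS, ΔL fail)
(c) forbidden (parity, ΔJ fail)
(d) forbidden (ΔS, ΔL, ΔJ fail)
(e) allowed
(f) allowed
Total allowed: 2 of 6.

2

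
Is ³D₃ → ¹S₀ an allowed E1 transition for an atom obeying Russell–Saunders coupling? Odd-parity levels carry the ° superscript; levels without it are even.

Initial level: S=1, L=2, J=3, parity even. Final level: S=0, L=0, J=0, parity even.
Parity must change: even → even — ✗.
ΔS = 0: S: 1 → 0 — ✗.
ΔL = 0, ±1 (not L=0↔0): L: 2 → 0, ΔL = -2 — ✗.
ΔJ = 0, ±1 (not J=0↔0): J: 3 → 0, ΔJ = -3 — ✗.
Rule(s) violated: parity, ΔS, ΔL, ΔJ.

forbidden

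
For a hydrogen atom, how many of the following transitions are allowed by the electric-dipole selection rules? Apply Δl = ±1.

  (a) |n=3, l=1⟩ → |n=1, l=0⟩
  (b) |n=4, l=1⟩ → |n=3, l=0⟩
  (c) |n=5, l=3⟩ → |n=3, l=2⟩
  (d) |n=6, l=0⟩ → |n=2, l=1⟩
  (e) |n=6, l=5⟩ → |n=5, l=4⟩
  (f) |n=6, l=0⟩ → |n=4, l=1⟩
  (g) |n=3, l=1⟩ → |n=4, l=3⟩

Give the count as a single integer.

6

(a) allowed
(b) allowed
(c) allowed
(d) allowed
(e) allowed
(f) allowed
(g) forbidden — Δl = +2 (E1 requires Δl = ±1)
Total allowed: 6 of 7.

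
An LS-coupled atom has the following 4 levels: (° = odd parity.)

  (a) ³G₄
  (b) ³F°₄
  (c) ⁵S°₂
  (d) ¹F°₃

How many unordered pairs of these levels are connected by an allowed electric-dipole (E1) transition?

1

(a)–(b): allowed.
(a)–(c): forbidden (ΔS, ΔL, ΔJ).
(a)–(d): forbidden (ΔS).
(b)–(c): forbidden (parity, ΔS, ΔL, ΔJ).
(b)–(d): forbidden (parity, ΔS).
(c)–(d): forbidden (parity, ΔS, ΔL).
Allowed pairs: 1 of 6.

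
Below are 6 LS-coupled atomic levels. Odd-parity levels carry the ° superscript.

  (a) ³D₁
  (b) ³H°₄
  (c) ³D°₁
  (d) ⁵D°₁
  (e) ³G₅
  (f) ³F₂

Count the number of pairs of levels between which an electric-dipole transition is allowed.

(a)–(b): forbidden (ΔL, ΔJ).
(a)–(c): allowed.
(a)–(d): forbidden (ΔS).
(a)–(e): forbidden (parity, ΔL, ΔJ).
(a)–(f): forbidden (parity).
(b)–(c): forbidden (parity, ΔL, ΔJ).
(b)–(d): forbidden (parity, ΔS, ΔL, ΔJ).
(b)–(e): allowed.
(b)–(f): forbidden (ΔL, ΔJ).
(c)–(d): forbidden (parity, ΔS).
(c)–(e): forbidden (ΔL, ΔJ).
(c)–(f): allowed.
(d)–(e): forbidden (ΔS, ΔL, ΔJ).
(d)–(f): forbidden (ΔS).
(e)–(f): forbidden (parity, ΔJ).
Allowed pairs: 3 of 15.

3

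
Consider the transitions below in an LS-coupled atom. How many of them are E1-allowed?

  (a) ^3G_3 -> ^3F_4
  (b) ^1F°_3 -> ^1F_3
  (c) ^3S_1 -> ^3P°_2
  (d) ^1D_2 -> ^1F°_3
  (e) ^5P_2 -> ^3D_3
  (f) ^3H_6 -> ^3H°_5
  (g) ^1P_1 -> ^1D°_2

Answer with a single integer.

(a) forbidden (parity fails)
(b) allowed
(c) allowed
(d) allowed
(e) forbidden (parity, ΔS fail)
(f) allowed
(g) allowed
Total allowed: 5 of 7.

5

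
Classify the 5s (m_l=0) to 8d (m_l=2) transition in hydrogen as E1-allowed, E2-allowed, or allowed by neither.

E2

Δl = 2 − 0 = +2; l_i + l_f = 2.
Δm_l = +2.
E1 (Δl = ±1, |Δm_l| ≤ 1): not satisfied.
E2 (Δl = 0,±2, l_i+l_f ≥ 2, |Δm_l| ≤ 2): satisfied.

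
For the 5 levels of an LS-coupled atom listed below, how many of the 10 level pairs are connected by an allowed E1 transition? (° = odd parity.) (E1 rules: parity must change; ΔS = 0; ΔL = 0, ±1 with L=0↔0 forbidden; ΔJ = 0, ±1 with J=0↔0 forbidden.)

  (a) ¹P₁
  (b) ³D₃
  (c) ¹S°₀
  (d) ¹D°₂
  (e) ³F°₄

(a)–(b): forbidden (parity, ΔS, ΔJ).
(a)–(c): allowed.
(a)–(d): allowed.
(a)–(e): forbidden (ΔS, ΔL, ΔJ).
(b)–(c): forbidden (ΔS, ΔL, ΔJ).
(b)–(d): forbidden (ΔS).
(b)–(e): allowed.
(c)–(d): forbidden (parity, ΔL, ΔJ).
(c)–(e): forbidden (parity, ΔS, ΔL, ΔJ).
(d)–(e): forbidden (parity, ΔS, ΔJ).
Allowed pairs: 3 of 10.

3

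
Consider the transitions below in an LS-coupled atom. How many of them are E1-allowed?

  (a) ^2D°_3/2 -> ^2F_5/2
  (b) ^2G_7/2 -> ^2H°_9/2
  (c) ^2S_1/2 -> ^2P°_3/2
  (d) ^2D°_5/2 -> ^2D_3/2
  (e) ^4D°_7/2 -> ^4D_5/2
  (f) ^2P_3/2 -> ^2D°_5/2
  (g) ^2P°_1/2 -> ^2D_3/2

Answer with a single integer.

(a) allowed
(b) allowed
(c) allowed
(d) allowed
(e) allowed
(f) allowed
(g) allowed
Total allowed: 7 of 7.

7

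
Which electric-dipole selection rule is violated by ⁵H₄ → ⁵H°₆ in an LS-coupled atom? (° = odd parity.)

Parity must change: even → odd — passes.
ΔS = 0: S: 2 → 2 — passes.
ΔL = 0, ±1 (not L=0↔0): L: 5 → 5, ΔL = +0 — passes.
ΔJ = 0, ±1 (not J=0↔0): J: 4 → 6, ΔJ = +2 — fails.

the ΔJ = 0, ±1 rule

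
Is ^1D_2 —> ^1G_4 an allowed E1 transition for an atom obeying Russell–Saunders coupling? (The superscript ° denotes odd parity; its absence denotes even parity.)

Initial level: S=0, L=2, J=2, parity even. Final level: S=0, L=4, J=4, parity even.
ΔL = 0, ±1 (not L=0↔0): L: 2 → 4, ΔL = +2 — ✗.
Parity must change: even → even — ✗.
ΔS = 0: S: 0 → 0 — ✓.
ΔJ = 0, ±1 (not J=0↔0): J: 2 → 4, ΔJ = +2 — ✗.
Rule(s) violated: parity, ΔL, ΔJ.

forbidden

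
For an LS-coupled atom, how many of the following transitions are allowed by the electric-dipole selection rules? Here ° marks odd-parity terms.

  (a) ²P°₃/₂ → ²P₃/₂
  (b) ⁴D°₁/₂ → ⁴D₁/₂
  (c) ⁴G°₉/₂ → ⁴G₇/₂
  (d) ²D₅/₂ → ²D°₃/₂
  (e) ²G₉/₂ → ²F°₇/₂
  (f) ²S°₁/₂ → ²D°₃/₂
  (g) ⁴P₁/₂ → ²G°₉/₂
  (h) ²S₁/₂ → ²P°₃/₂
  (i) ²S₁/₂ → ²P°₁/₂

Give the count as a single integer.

(a) allowed
(b) allowed
(c) allowed
(d) allowed
(e) allowed
(f) forbidden (parity, ΔL fail)
(g) forbidden (ΔS, ΔL, ΔJ fail)
(h) allowed
(i) allowed
Total allowed: 7 of 9.

7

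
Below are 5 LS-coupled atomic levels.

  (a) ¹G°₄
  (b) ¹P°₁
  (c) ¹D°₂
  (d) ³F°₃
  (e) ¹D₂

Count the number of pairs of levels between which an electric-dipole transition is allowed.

(a)–(b): forbidden (parity, ΔL, ΔJ).
(a)–(c): forbidden (parity, ΔL, ΔJ).
(a)–(d): forbidden (parity, ΔS).
(a)–(e): forbidden (ΔL, ΔJ).
(b)–(c): forbidden (parity).
(b)–(d): forbidden (parity, ΔS, ΔL, ΔJ).
(b)–(e): allowed.
(c)–(d): forbidden (parity, ΔS).
(c)–(e): allowed.
(d)–(e): forbidden (ΔS).
Allowed pairs: 2 of 10.

2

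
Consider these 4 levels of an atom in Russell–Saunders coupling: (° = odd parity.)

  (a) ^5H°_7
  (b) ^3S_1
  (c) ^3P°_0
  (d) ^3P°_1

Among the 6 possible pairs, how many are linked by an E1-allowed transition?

2

(a)–(b): forbidden (ΔS, ΔL, ΔJ).
(a)–(c): forbidden (parity, ΔS, ΔL, ΔJ).
(a)–(d): forbidden (parity, ΔS, ΔL, ΔJ).
(b)–(c): allowed.
(b)–(d): allowed.
(c)–(d): forbidden (parity).
Allowed pairs: 2 of 6.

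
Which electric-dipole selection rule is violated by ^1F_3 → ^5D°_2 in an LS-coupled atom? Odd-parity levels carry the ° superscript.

ΔS = 0: S: 0 → 2 — violated.
ΔJ = 0, ±1 (not J=0↔0): J: 3 → 2, ΔJ = -1 — satisfied.
ΔL = 0, ±1 (not L=0↔0): L: 3 → 2, ΔL = -1 — satisfied.
Parity must change: even → odd — satisfied.

the ΔS = 0 rule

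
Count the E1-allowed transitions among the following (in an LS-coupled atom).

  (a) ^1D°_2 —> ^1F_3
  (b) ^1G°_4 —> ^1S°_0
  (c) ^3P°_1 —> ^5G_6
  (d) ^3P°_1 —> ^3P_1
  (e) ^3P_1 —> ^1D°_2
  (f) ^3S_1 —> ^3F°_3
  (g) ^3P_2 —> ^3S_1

2

(a) allowed
(b) forbidden (parity, ΔL, ΔJ fail)
(c) forbidden (ΔS, ΔL, ΔJ fail)
(d) allowed
(e) forbidden (ΔS fails)
(f) forbidden (ΔL, ΔJ fail)
(g) forbidden (parity fails)
Total allowed: 2 of 7.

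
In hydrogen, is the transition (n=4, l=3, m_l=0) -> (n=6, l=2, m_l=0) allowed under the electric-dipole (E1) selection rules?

allowed

Δl = 2 − 3 = -1; the E1 rule Δl = ±1 is passes.
m_l: 0 → 0 (Δm_l = +0). |Δm_l| ≤ 1 passes.
All E1 selection rules are satisfied.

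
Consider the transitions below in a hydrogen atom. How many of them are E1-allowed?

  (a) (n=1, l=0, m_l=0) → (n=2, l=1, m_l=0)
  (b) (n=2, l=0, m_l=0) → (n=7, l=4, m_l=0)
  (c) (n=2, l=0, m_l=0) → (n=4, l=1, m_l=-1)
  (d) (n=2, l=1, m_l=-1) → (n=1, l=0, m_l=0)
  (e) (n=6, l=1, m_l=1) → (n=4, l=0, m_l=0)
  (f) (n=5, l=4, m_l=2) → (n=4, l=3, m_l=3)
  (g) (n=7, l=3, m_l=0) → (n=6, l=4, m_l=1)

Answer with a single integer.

6

(a) allowed
(b) forbidden — Δl = +4 (E1 requires Δl = ±1)
(c) allowed
(d) allowed
(e) allowed
(f) allowed
(g) allowed
Total allowed: 6 of 7.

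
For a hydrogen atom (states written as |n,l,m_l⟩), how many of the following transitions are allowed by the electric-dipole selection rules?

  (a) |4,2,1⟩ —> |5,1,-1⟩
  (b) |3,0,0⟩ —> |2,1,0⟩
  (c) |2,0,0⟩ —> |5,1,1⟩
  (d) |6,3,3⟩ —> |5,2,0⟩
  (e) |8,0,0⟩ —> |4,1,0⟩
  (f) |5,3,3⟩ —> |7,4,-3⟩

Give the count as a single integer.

3

(a) forbidden — Δm_l = -2 (E1 requires Δm_l = 0, ±1)
(b) allowed
(c) allowed
(d) forbidden — Δm_l = -3 (E1 requires Δm_l = 0, ±1)
(e) allowed
(f) forbidden — Δm_l = -6 (E1 requires Δm_l = 0, ±1)
Total allowed: 3 of 6.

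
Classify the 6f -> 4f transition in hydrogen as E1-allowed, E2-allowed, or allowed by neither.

E2

Δl = 3 − 3 = +0; l_i + l_f = 6.
E1 (Δl = ±1): not satisfied.
E2 (Δl = 0,±2, l_i+l_f ≥ 2): satisfied.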